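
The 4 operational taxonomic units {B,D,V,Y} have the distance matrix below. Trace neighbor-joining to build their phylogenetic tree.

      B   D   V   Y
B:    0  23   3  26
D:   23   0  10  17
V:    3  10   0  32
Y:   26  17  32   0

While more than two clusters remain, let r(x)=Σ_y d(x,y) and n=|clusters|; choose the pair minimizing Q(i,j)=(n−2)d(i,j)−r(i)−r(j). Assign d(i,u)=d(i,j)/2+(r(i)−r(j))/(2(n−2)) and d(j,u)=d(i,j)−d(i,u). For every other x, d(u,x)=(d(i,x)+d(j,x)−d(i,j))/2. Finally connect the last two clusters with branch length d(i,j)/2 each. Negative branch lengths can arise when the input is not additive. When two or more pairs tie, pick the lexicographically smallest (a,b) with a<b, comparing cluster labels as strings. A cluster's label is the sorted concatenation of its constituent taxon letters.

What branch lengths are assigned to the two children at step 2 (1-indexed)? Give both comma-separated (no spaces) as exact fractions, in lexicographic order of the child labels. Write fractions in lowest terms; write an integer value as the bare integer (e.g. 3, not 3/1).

iteration 1: select B,V (d=3, Q=-91); attach at lengths (13/4, -1/4); label the merged cluster BV
  updated: d(BV,D)=15, d(BV,Y)=55/2
iteration 2: select BV,D (d=15, Q=-119/2); attach at lengths (51/4, 9/4); label the merged cluster BDV
  updated: d(BDV,Y)=59/4
iteration 3: select BDV,Y (d=59/4); attach at lengths (59/8, 59/8); label the merged cluster BDVY
final tree: (((B:13/4,V:-1/4):51/4,D:9/4):59/8,Y:59/8)
total length: 131/4

51/4,9/4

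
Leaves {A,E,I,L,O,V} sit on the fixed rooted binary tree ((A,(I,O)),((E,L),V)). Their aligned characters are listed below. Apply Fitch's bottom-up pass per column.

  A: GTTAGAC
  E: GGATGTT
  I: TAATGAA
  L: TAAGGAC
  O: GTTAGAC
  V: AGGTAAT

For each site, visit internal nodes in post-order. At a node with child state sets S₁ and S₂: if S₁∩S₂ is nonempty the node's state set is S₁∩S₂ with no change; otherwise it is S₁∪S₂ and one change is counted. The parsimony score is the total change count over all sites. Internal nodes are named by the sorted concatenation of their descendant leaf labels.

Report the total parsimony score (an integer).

17

[col 0] IO: children I:{T}, O:{G} ∪→ {G,T}; cost 1
[col 0] AIO: children A:{G}, IO:{G,T} ∩→ {G}; cost 0
[col 0] EL: children E:{G}, L:{T} ∪→ {G,T}; cost 1
[col 0] ELV: children EL:{G,T}, V:{A} ∪→ {A,G,T}; cost 1
[col 0] AEILOV: children AIO:{G}, ELV:{A,G,T} ∩→ {G}; cost 0
[col 1] IO: children I:{A}, O:{T} ∪→ {A,T}; cost 1
[col 1] AIO: children A:{T}, IO:{A,T} ∩→ {T}; cost 0
[col 1] EL: children E:{G}, L:{A} ∪→ {A,G}; cost 1
[col 1] ELV: children EL:{A,G}, V:{G} ∩→ {G}; cost 0
[col 1] AEILOV: children AIO:{T}, ELV:{G} ∪→ {G,T}; cost 1
[col 2] IO: children I:{A}, O:{T} ∪→ {A,T}; cost 1
[col 2] AIO: children A:{T}, IO:{A,T} ∩→ {T}; cost 0
[col 2] EL: children E:{A}, L:{A} ∩→ {A}; cost 0
[col 2] ELV: children EL:{A}, V:{G} ∪→ {A,G}; cost 1
[col 2] AEILOV: children AIO:{T}, ELV:{A,G} ∪→ {A,G,T}; cost 1
[col 3] IO: children I:{T}, O:{A} ∪→ {A,T}; cost 1
[col 3] AIO: children A:{A}, IO:{A,T} ∩→ {A}; cost 0
[col 3] EL: children E:{T}, L:{G} ∪→ {G,T}; cost 1
[col 3] ELV: children EL:{G,T}, V:{T} ∩→ {T}; cost 0
[col 3] AEILOV: children AIO:{A}, ELV:{T} ∪→ {A,T}; cost 1
[col 4] IO: children I:{G}, O:{G} ∩→ {G}; cost 0
[col 4] AIO: children A:{G}, IO:{G} ∩→ {G}; cost 0
[col 4] EL: children E:{G}, L:{G} ∩→ {G}; cost 0
[col 4] ELV: children EL:{G}, V:{A} ∪→ {A,G}; cost 1
[col 4] AEILOV: children AIO:{G}, ELV:{A,G} ∩→ {G}; cost 0
[col 5] IO: children I:{A}, O:{A} ∩→ {A}; cost 0
[col 5] AIO: children A:{A}, IO:{A} ∩→ {A}; cost 0
[col 5] EL: children E:{T}, L:{A} ∪→ {A,T}; cost 1
[col 5] ELV: children EL:{A,T}, V:{A} ∩→ {A}; cost 0
[col 5] AEILOV: children AIO:{A}, ELV:{A} ∩→ {A}; cost 0
[col 6] IO: children I:{A}, O:{C} ∪→ {A,C}; cost 1
[col 6] AIO: children A:{C}, IO:{A,C} ∩→ {C}; cost 0
[col 6] EL: children E:{T}, L:{C} ∪→ {C,T}; cost 1
[col 6] ELV: children EL:{C,T}, V:{T} ∩→ {T}; cost 0
[col 6] AEILOV: children AIO:{C}, ELV:{T} ∪→ {C,T}; cost 1
per-site changes: [3, 3, 3, 3, 1, 1, 3]; total = 17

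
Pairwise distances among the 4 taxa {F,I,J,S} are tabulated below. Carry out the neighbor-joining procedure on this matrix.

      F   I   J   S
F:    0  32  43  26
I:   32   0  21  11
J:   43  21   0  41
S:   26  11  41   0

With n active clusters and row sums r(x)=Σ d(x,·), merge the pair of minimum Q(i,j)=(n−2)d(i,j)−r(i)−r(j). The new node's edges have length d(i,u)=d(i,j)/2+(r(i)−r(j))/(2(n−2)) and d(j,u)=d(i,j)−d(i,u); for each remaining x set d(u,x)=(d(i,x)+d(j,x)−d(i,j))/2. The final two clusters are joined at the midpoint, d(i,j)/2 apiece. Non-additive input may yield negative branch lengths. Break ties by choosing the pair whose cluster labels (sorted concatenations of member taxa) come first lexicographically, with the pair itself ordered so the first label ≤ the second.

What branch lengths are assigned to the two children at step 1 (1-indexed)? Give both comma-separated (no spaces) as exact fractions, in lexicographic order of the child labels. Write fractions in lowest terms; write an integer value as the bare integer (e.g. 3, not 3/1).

75/4,29/4

1. join F+S (d=26, Q=-127) ⇒ FS; edges |F|=75/4, |S|=29/4
  updated: d(FS,I)=17/2, d(FS,J)=29
2. join FS+I (d=17/2, Q=-117/2) ⇒ FIS; edges |FS|=33/4, |I|=1/4
  updated: d(FIS,J)=83/4
3. join FIS+J (d=83/4) ⇒ FIJS; edges |FIS|=83/8, |J|=83/8
final tree: (((F:75/4,S:29/4):33/4,I:1/4):83/8,J:83/8)
total length: 221/4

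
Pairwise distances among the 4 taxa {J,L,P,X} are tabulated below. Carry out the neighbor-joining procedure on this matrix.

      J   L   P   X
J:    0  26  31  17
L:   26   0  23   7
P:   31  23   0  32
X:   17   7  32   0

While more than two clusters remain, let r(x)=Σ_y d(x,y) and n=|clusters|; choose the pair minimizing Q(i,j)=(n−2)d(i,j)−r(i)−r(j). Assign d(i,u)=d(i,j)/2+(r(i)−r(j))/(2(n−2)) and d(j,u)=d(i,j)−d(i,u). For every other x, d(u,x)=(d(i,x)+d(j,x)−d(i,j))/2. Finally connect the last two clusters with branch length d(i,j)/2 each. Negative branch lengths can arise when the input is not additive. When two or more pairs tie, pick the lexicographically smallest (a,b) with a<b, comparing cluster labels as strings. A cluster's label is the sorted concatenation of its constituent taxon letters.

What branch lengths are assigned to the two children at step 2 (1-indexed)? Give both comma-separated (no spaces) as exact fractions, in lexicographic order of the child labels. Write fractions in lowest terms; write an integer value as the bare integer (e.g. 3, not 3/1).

11/2,7/2

step 1: merge (J,P) at d=31, Q=-98; branch lengths J→25/2, P→37/2; new cluster JP
  updated: d(JP,L)=9, d(JP,X)=9
step 2: merge (JP,L) at d=9, Q=-25; branch lengths JP→11/2, L→7/2; new cluster JLP
  updated: d(JLP,X)=7/2
step 3: merge (JLP,X) at d=7/2; branch lengths JLP→7/4, X→7/4; new cluster JLPX
final tree: (((J:25/2,P:37/2):11/2,L:7/2):7/4,X:7/4)
total length: 87/2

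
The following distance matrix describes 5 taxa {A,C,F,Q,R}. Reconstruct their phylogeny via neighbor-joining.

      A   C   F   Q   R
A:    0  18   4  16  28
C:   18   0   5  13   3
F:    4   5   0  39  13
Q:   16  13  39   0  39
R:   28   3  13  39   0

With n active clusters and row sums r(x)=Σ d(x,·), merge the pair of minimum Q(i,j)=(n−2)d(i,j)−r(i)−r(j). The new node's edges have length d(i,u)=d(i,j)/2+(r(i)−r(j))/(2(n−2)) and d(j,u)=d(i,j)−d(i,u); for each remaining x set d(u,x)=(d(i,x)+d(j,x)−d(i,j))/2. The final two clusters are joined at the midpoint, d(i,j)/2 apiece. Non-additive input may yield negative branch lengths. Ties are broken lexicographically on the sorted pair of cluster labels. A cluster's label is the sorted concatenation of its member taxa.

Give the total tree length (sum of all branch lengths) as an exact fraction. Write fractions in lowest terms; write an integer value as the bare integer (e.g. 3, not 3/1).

1. join A+Q (d=16, Q=-125) ⇒ AQ; edges |A|=7/6, |Q|=89/6
  updated: d(AQ,C)=15/2, d(AQ,F)=27/2, d(AQ,R)=51/2
2. join AQ+F (d=27/2, Q=-51) ⇒ AFQ; edges |AQ|=21/2, |F|=3
  updated: d(AFQ,C)=-1/2, d(AFQ,R)=25/2
3. join AFQ+C (d=-1/2, Q=-15) ⇒ ACFQ; edges |AFQ|=9/2, |C|=-5
  updated: d(ACFQ,R)=8
4. join ACFQ+R (d=8) ⇒ ACFQR; edges |ACFQ|=4, |R|=4
final tree: ((((A:7/6,Q:89/6):21/2,F:3):9/2,C:-5):4,R:4)
total length: 37

37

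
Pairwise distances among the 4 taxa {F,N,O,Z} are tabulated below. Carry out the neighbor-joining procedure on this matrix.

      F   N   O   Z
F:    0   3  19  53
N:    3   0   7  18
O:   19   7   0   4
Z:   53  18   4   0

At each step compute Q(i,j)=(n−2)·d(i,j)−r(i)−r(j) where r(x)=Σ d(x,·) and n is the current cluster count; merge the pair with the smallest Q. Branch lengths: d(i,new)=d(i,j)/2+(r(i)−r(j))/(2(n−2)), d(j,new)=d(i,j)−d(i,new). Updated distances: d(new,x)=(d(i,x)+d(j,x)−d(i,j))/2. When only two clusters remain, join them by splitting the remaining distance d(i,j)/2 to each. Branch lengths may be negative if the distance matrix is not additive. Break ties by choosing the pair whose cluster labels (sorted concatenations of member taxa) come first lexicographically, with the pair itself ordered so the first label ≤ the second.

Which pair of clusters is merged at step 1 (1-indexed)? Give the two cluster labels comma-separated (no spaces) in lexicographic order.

F,N

1. join F+N (d=3, Q=-97) ⇒ FN; edges |F|=53/4, |N|=-41/4
  updated: d(FN,O)=23/2, d(FN,Z)=34
2. join FN+O (d=23/2, Q=-99/2) ⇒ FNO; edges |FN|=83/4, |O|=-37/4
  updated: d(FNO,Z)=53/4
3. join FNO+Z (d=53/4) ⇒ FNOZ; edges |FNO|=53/8, |Z|=53/8
final tree: (((F:53/4,N:-41/4):83/4,O:-37/4):53/8,Z:53/8)
total length: 111/4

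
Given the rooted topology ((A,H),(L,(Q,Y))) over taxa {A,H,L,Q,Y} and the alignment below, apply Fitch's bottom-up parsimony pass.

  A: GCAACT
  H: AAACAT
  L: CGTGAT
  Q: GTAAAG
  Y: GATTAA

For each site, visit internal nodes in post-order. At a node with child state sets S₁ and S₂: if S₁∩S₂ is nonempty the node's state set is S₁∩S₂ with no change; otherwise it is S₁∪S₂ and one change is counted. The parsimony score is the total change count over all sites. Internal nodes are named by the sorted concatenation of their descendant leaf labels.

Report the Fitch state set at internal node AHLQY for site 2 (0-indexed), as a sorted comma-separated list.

AH@0: {G} ∪ {A} = {A,G} (union, +1)
QY@0: {G} ∩ {G} = {G} (intersection, +0)
LQY@0: {C} ∪ {G} = {C,G} (union, +1)
AHLQY@0: {A,G} ∩ {C,G} = {G} (intersection, +0)
AH@1: {C} ∪ {A} = {A,C} (union, +1)
QY@1: {T} ∪ {A} = {A,T} (union, +1)
LQY@1: {G} ∪ {A,T} = {A,G,T} (union, +1)
AHLQY@1: {A,C} ∩ {A,G,T} = {A} (intersection, +0)
AH@2: {A} ∩ {A} = {A} (intersection, +0)
QY@2: {A} ∪ {T} = {A,T} (union, +1)
LQY@2: {T} ∩ {A,T} = {T} (intersection, +0)
AHLQY@2: {A} ∪ {T} = {A,T} (union, +1)
AH@3: {A} ∪ {C} = {A,C} (union, +1)
QY@3: {A} ∪ {T} = {A,T} (union, +1)
LQY@3: {G} ∪ {A,T} = {A,G,T} (union, +1)
AHLQY@3: {A,C} ∩ {A,G,T} = {A} (intersection, +0)
AH@4: {C} ∪ {A} = {A,C} (union, +1)
QY@4: {A} ∩ {A} = {A} (intersection, +0)
LQY@4: {A} ∩ {A} = {A} (intersection, +0)
AHLQY@4: {A,C} ∩ {A} = {A} (intersection, +0)
AH@5: {T} ∩ {T} = {T} (intersection, +0)
QY@5: {G} ∪ {A} = {A,G} (union, +1)
LQY@5: {T} ∪ {A,G} = {A,G,T} (union, +1)
AHLQY@5: {T} ∩ {A,G,T} = {T} (intersection, +0)
per-site changes: [2, 3, 2, 3, 1, 2]; total = 13

A,T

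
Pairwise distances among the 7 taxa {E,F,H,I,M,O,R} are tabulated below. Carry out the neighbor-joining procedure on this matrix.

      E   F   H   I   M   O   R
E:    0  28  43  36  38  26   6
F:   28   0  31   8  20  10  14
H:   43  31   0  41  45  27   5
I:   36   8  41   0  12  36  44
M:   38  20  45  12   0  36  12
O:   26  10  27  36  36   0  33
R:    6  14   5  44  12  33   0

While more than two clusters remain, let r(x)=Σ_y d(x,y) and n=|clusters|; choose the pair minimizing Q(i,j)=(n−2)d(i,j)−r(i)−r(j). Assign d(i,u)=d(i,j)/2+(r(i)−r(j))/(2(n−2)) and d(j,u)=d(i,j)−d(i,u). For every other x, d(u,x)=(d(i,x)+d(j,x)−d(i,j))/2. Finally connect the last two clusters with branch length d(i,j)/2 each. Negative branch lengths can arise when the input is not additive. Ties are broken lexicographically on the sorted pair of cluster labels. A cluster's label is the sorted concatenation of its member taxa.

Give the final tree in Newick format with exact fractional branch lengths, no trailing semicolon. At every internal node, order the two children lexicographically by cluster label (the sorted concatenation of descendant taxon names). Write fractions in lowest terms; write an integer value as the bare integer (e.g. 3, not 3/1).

step 1: merge (H,R) at d=5, Q=-281; branch lengths H→103/10, R→-53/10; new cluster HR
  updated: d(E,HR)=22, d(F,HR)=20, d(HR,I)=40, d(HR,M)=26, d(HR,O)=55/2
step 2: merge (I,M) at d=12, Q=-216; branch lengths I→6, M→6; new cluster IM
  updated: d(E,IM)=31, d(F,IM)=8, d(HR,IM)=27, d(IM,O)=30
step 3: merge (F,IM) at d=8, Q=-138; branch lengths F→-1, IM→9; new cluster FIM
  updated: d(E,FIM)=51/2, d(FIM,HR)=39/2, d(FIM,O)=16
step 4: merge (E,HR) at d=22, Q=-197/2; branch lengths E→97/8, HR→79/8; new cluster EHR
  updated: d(EHR,FIM)=23/2, d(EHR,O)=63/4
step 5: merge (EHR,FIM) at d=23/2, Q=-173/4; branch lengths EHR→45/8, FIM→47/8; new cluster EFHIMR
  updated: d(EFHIMR,O)=81/8
step 6: merge (EFHIMR,O) at d=81/8; branch lengths EFHIMR→81/16, O→81/16; new cluster EFHIMOR
final tree: (((E:97/8,(H:103/10,R:-53/10):79/8):45/8,(F:-1,(I:6,M:6):9):47/8):81/16,O:81/16)
total length: 549/8

(((E:97/8,(H:103/10,R:-53/10):79/8):45/8,(F:-1,(I:6,M:6):9):47/8):81/16,O:81/16)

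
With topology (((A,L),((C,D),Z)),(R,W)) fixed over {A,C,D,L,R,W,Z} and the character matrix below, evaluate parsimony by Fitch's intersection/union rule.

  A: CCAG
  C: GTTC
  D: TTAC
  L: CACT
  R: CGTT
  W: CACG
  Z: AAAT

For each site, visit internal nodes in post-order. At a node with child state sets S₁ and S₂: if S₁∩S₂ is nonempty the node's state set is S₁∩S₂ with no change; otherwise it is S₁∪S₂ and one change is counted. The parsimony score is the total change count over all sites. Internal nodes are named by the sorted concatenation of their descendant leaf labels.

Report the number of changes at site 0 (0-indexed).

[col 0] AL: children A:{C}, L:{C} ∩→ {C}; cost 0
[col 0] CD: children C:{G}, D:{T} ∪→ {G,T}; cost 1
[col 0] CDZ: children CD:{G,T}, Z:{A} ∪→ {A,G,T}; cost 1
[col 0] ACDLZ: children AL:{C}, CDZ:{A,G,T} ∪→ {A,C,G,T}; cost 1
[col 0] RW: children R:{C}, W:{C} ∩→ {C}; cost 0
[col 0] ACDLRWZ: children ACDLZ:{A,C,G,T}, RW:{C} ∩→ {C}; cost 0
[col 1] AL: children A:{C}, L:{A} ∪→ {A,C}; cost 1
[col 1] CD: children C:{T}, D:{T} ∩→ {T}; cost 0
[col 1] CDZ: children CD:{T}, Z:{A} ∪→ {A,T}; cost 1
[col 1] ACDLZ: children AL:{A,C}, CDZ:{A,T} ∩→ {A}; cost 0
[col 1] RW: children R:{G}, W:{A} ∪→ {A,G}; cost 1
[col 1] ACDLRWZ: children ACDLZ:{A}, RW:{A,G} ∩→ {A}; cost 0
[col 2] AL: children A:{A}, L:{C} ∪→ {A,C}; cost 1
[col 2] CD: children C:{T}, D:{A} ∪→ {A,T}; cost 1
[col 2] CDZ: children CD:{A,T}, Z:{A} ∩→ {A}; cost 0
[col 2] ACDLZ: children AL:{A,C}, CDZ:{A} ∩→ {A}; cost 0
[col 2] RW: children R:{T}, W:{C} ∪→ {C,T}; cost 1
[col 2] ACDLRWZ: children ACDLZ:{A}, RW:{C,T} ∪→ {A,C,T}; cost 1
[col 3] AL: children A:{G}, L:{T} ∪→ {G,T}; cost 1
[col 3] CD: children C:{C}, D:{C} ∩→ {C}; cost 0
[col 3] CDZ: children CD:{C}, Z:{T} ∪→ {C,T}; cost 1
[col 3] ACDLZ: children AL:{G,T}, CDZ:{C,T} ∩→ {T}; cost 0
[col 3] RW: children R:{T}, W:{G} ∪→ {G,T}; cost 1
[col 3] ACDLRWZ: children ACDLZ:{T}, RW:{G,T} ∩→ {T}; cost 0
per-site changes: [3, 3, 4, 3]; total = 13

3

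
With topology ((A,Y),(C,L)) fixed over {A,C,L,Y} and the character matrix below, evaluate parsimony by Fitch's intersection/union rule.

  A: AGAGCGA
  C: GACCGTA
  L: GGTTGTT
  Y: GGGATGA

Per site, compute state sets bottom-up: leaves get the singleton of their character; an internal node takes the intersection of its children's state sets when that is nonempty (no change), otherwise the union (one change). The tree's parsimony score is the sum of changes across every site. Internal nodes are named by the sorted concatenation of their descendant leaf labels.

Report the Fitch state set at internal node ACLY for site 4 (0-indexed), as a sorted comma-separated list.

C,G,T

[col 0] AY: children A:{A}, Y:{G} ∪→ {A,G}; cost 1
[col 0] CL: children C:{G}, L:{G} ∩→ {G}; cost 0
[col 0] ACLY: children AY:{A,G}, CL:{G} ∩→ {G}; cost 0
[col 1] AY: children A:{G}, Y:{G} ∩→ {G}; cost 0
[col 1] CL: children C:{A}, L:{G} ∪→ {A,G}; cost 1
[col 1] ACLY: children AY:{G}, CL:{A,G} ∩→ {G}; cost 0
[col 2] AY: children A:{A}, Y:{G} ∪→ {A,G}; cost 1
[col 2] CL: children C:{C}, L:{T} ∪→ {C,T}; cost 1
[col 2] ACLY: children AY:{A,G}, CL:{C,T} ∪→ {A,C,G,T}; cost 1
[col 3] AY: children A:{G}, Y:{A} ∪→ {A,G}; cost 1
[col 3] CL: children C:{C}, L:{T} ∪→ {C,T}; cost 1
[col 3] ACLY: children AY:{A,G}, CL:{C,T} ∪→ {A,C,G,T}; cost 1
[col 4] AY: children A:{C}, Y:{T} ∪→ {C,T}; cost 1
[col 4] CL: children C:{G}, L:{G} ∩→ {G}; cost 0
[col 4] ACLY: children AY:{C,T}, CL:{G} ∪→ {C,G,T}; cost 1
[col 5] AY: children A:{G}, Y:{G} ∩→ {G}; cost 0
[col 5] CL: children C:{T}, L:{T} ∩→ {T}; cost 0
[col 5] ACLY: children AY:{G}, CL:{T} ∪→ {G,T}; cost 1
[col 6] AY: children A:{A}, Y:{A} ∩→ {A}; cost 0
[col 6] CL: children C:{A}, L:{T} ∪→ {A,T}; cost 1
[col 6] ACLY: children AY:{A}, CL:{A,T} ∩→ {A}; cost 0
per-site changes: [1, 1, 3, 3, 2, 1, 1]; total = 12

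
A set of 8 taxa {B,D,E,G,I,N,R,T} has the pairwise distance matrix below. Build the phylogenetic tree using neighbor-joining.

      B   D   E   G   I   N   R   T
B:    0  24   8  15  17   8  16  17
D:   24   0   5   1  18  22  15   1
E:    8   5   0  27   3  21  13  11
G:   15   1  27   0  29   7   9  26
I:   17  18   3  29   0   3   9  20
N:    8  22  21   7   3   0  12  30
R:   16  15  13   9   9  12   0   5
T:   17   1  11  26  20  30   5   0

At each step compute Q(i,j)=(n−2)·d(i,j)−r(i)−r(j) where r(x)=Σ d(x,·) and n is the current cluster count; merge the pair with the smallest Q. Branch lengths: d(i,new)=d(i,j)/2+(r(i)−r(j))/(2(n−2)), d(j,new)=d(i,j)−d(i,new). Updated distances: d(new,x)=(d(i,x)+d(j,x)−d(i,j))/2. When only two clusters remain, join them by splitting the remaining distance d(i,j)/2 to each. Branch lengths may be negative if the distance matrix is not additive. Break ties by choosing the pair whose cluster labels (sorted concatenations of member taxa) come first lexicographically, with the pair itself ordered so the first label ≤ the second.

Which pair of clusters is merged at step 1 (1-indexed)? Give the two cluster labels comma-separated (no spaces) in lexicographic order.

1. join D+G (d=1, Q=-194) ⇒ DG; edges |D|=-11/6, |G|=17/6
  updated: d(B,DG)=19, d(DG,E)=31/2, d(DG,I)=23, d(DG,N)=14, d(DG,R)=23/2, d(DG,T)=13
2. join I+N (d=3, Q=-148) ⇒ IN; edges |I|=1/5, |N|=14/5
  updated: d(B,IN)=11, d(DG,IN)=17, d(E,IN)=21/2, d(IN,R)=9, d(IN,T)=47/2
3. join R+T (d=5, Q=-104) ⇒ RT; edges |R|=5/8, |T|=35/8
  updated: d(B,RT)=14, d(DG,RT)=39/4, d(E,RT)=19/2, d(IN,RT)=55/4
4. join DG+RT (d=39/4, Q=-79) ⇒ DGRT; edges |DG|=29/4, |RT|=5/2
  updated: d(B,DGRT)=93/8, d(DGRT,E)=61/8, d(DGRT,IN)=21/2
5. join B+E (d=8, Q=-163/4) ⇒ BE; edges |B|=41/8, |E|=23/8
  updated: d(BE,DGRT)=45/8, d(BE,IN)=27/4
6. join BE+DGRT (d=45/8, Q=-183/8) ⇒ BDEGRT; edges |BE|=15/16, |DGRT|=75/16
  updated: d(BDEGRT,IN)=93/16
7. join BDEGRT+IN (d=93/16) ⇒ BDEGINRT; edges |BDEGRT|=93/32, |IN|=93/32
final tree: (((B:41/8,E:23/8):15/16,((D:-11/6,G:17/6):29/4,(R:5/8,T:35/8):5/2):75/16):93/32,(I:1/5,N:14/5):93/32)
total length: 611/16

D,G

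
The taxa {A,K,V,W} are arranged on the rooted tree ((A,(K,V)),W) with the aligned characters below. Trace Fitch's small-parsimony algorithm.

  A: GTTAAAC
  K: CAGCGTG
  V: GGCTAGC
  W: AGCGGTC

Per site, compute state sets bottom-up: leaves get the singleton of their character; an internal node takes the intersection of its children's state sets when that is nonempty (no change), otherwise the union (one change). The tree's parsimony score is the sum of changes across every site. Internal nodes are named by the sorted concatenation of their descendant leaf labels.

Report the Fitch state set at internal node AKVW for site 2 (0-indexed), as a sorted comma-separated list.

[col 0] KV: children K:{C}, V:{G} ∪→ {C,G}; cost 1
[col 0] AKV: children A:{G}, KV:{C,G} ∩→ {G}; cost 0
[col 0] AKVW: children AKV:{G}, W:{A} ∪→ {A,G}; cost 1
[col 1] KV: children K:{A}, V:{G} ∪→ {A,G}; cost 1
[col 1] AKV: children A:{T}, KV:{A,G} ∪→ {A,G,T}; cost 1
[col 1] AKVW: children AKV:{A,G,T}, W:{G} ∩→ {G}; cost 0
[col 2] KV: children K:{G}, V:{C} ∪→ {C,G}; cost 1
[col 2] AKV: children A:{T}, KV:{C,G} ∪→ {C,G,T}; cost 1
[col 2] AKVW: children AKV:{C,G,T}, W:{C} ∩→ {C}; cost 0
[col 3] KV: children K:{C}, V:{T} ∪→ {C,T}; cost 1
[col 3] AKV: children A:{A}, KV:{C,T} ∪→ {A,C,T}; cost 1
[col 3] AKVW: children AKV:{A,C,T}, W:{G} ∪→ {A,C,G,T}; cost 1
[col 4] KV: children K:{G}, V:{A} ∪→ {A,G}; cost 1
[col 4] AKV: children A:{A}, KV:{A,G} ∩→ {A}; cost 0
[col 4] AKVW: children AKV:{A}, W:{G} ∪→ {A,G}; cost 1
[col 5] KV: children K:{T}, V:{G} ∪→ {G,T}; cost 1
[col 5] AKV: children A:{A}, KV:{G,T} ∪→ {A,G,T}; cost 1
[col 5] AKVW: children AKV:{A,G,T}, W:{T} ∩→ {T}; cost 0
[col 6] KV: children K:{G}, V:{C} ∪→ {C,G}; cost 1
[col 6] AKV: children A:{C}, KV:{C,G} ∩→ {C}; cost 0
[col 6] AKVW: children AKV:{C}, W:{C} ∩→ {C}; cost 0
per-site changes: [2, 2, 2, 3, 2, 2, 1]; total = 14

C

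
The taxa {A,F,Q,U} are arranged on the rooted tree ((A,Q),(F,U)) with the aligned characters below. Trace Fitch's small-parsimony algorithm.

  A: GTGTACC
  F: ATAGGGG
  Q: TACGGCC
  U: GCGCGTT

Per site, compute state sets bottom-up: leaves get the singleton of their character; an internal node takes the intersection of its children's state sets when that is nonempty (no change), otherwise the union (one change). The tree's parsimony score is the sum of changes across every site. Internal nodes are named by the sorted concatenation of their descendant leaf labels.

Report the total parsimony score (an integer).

13

site 0, node AQ: A={G} ∪ Q={T} → {G,T} (+1)
site 0, node FU: F={A} ∪ U={G} → {A,G} (+1)
site 0, node AFQU: AQ={G,T} ∩ FU={A,G} → {G} (+0)
site 1, node AQ: A={T} ∪ Q={A} → {A,T} (+1)
site 1, node FU: F={T} ∪ U={C} → {C,T} (+1)
site 1, node AFQU: AQ={A,T} ∩ FU={C,T} → {T} (+0)
site 2, node AQ: A={G} ∪ Q={C} → {C,G} (+1)
site 2, node FU: F={A} ∪ U={G} → {A,G} (+1)
site 2, node AFQU: AQ={C,G} ∩ FU={A,G} → {G} (+0)
site 3, node AQ: A={T} ∪ Q={G} → {G,T} (+1)
site 3, node FU: F={G} ∪ U={C} → {C,G} (+1)
site 3, node AFQU: AQ={G,T} ∩ FU={C,G} → {G} (+0)
site 4, node AQ: A={A} ∪ Q={G} → {A,G} (+1)
site 4, node FU: F={G} ∩ U={G} → {G} (+0)
site 4, node AFQU: AQ={A,G} ∩ FU={G} → {G} (+0)
site 5, node AQ: A={C} ∩ Q={C} → {C} (+0)
site 5, node FU: F={G} ∪ U={T} → {G,T} (+1)
site 5, node AFQU: AQ={C} ∪ FU={G,T} → {C,G,T} (+1)
site 6, node AQ: A={C} ∩ Q={C} → {C} (+0)
site 6, node FU: F={G} ∪ U={T} → {G,T} (+1)
site 6, node AFQU: AQ={C} ∪ FU={G,T} → {C,G,T} (+1)
per-site changes: [2, 2, 2, 2, 1, 2, 2]; total = 13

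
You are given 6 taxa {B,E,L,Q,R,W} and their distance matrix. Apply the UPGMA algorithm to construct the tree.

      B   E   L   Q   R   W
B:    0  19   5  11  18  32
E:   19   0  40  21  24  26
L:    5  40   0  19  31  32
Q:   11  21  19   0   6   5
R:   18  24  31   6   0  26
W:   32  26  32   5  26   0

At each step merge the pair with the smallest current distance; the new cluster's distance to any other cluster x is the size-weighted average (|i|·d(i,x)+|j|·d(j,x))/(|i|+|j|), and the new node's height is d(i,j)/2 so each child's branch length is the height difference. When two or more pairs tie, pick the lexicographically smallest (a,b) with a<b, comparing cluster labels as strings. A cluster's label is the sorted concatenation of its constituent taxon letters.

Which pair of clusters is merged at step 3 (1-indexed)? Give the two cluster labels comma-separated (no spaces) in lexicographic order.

QW,R

step 1: merge (B,L) at d=5; branch lengths B→5/2, L→5/2; new cluster BL
  updated: d(BL,E)=59/2, d(BL,Q)=15, d(BL,R)=49/2, d(BL,W)=32
step 2: merge (Q,W) at d=5; branch lengths Q→5/2, W→5/2; new cluster QW
  updated: d(BL,QW)=47/2, d(E,QW)=47/2, d(QW,R)=16
step 3: merge (QW,R) at d=16; branch lengths QW→11/2, R→8; new cluster QRW
  updated: d(BL,QRW)=143/6, d(E,QRW)=71/3
step 4: merge (E,QRW) at d=71/3; branch lengths E→71/6, QRW→23/6; new cluster EQRW
  updated: d(BL,EQRW)=101/4
step 5: merge (BL,EQRW) at d=101/4; branch lengths BL→81/8, EQRW→19/24; new cluster BELQRW
final tree: ((B:5/2,L:5/2):81/8,(E:71/6,((Q:5/2,W:5/2):11/2,R:8):23/6):19/24)
total length: 601/12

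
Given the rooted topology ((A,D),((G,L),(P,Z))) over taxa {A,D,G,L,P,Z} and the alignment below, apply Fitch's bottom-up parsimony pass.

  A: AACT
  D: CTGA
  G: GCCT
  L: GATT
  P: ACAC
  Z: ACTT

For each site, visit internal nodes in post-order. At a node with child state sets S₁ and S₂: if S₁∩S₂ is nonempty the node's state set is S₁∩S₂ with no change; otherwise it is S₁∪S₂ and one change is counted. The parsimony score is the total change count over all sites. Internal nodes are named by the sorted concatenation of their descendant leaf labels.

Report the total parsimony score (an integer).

site 0, node AD: A={A} ∪ D={C} → {A,C} (+1)
site 0, node GL: G={G} ∩ L={G} → {G} (+0)
site 0, node PZ: P={A} ∩ Z={A} → {A} (+0)
site 0, node GLPZ: GL={G} ∪ PZ={A} → {A,G} (+1)
site 0, node ADGLPZ: AD={A,C} ∩ GLPZ={A,G} → {A} (+0)
site 1, node AD: A={A} ∪ D={T} → {A,T} (+1)
site 1, node GL: G={C} ∪ L={A} → {A,C} (+1)
site 1, node PZ: P={C} ∩ Z={C} → {C} (+0)
site 1, node GLPZ: GL={A,C} ∩ PZ={C} → {C} (+0)
site 1, node ADGLPZ: AD={A,T} ∪ GLPZ={C} → {A,C,T} (+1)
site 2, node AD: A={C} ∪ D={G} → {C,G} (+1)
site 2, node GL: G={C} ∪ L={T} → {C,T} (+1)
site 2, node PZ: P={A} ∪ Z={T} → {A,T} (+1)
site 2, node GLPZ: GL={C,T} ∩ PZ={A,T} → {T} (+0)
site 2, node ADGLPZ: AD={C,G} ∪ GLPZ={T} → {C,G,T} (+1)
site 3, node AD: A={T} ∪ D={A} → {A,T} (+1)
site 3, node GL: G={T} ∩ L={T} → {T} (+0)
site 3, node PZ: P={C} ∪ Z={T} → {C,T} (+1)
site 3, node GLPZ: GL={T} ∩ PZ={C,T} → {T} (+0)
site 3, node ADGLPZ: AD={A,T} ∩ GLPZ={T} → {T} (+0)
per-site changes: [2, 3, 4, 2]; total = 11

11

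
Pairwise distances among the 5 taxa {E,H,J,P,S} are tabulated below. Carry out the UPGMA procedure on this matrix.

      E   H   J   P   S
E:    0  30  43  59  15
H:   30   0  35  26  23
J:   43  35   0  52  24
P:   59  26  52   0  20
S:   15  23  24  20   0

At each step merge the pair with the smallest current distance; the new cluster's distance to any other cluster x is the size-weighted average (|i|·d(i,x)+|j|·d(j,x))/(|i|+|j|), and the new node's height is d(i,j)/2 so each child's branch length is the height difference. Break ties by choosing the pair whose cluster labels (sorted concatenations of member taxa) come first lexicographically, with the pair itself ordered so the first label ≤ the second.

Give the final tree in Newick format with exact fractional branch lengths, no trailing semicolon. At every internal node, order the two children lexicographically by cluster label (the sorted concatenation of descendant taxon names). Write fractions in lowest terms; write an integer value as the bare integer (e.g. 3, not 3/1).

(((E:15/2,S:15/2):9,(H:13,P:13):7/2):11/4,J:77/4)

step 1: merge (E,S) at d=15; branch lengths E→15/2, S→15/2; new cluster ES
  updated: d(ES,H)=53/2, d(ES,J)=67/2, d(ES,P)=79/2
step 2: merge (H,P) at d=26; branch lengths H→13, P→13; new cluster HP
  updated: d(ES,HP)=33, d(HP,J)=87/2
step 3: merge (ES,HP) at d=33; branch lengths ES→9, HP→7/2; new cluster EHPS
  updated: d(EHPS,J)=77/2
step 4: merge (EHPS,J) at d=77/2; branch lengths EHPS→11/4, J→77/4; new cluster EHJPS
final tree: (((E:15/2,S:15/2):9,(H:13,P:13):7/2):11/4,J:77/4)
total length: 151/2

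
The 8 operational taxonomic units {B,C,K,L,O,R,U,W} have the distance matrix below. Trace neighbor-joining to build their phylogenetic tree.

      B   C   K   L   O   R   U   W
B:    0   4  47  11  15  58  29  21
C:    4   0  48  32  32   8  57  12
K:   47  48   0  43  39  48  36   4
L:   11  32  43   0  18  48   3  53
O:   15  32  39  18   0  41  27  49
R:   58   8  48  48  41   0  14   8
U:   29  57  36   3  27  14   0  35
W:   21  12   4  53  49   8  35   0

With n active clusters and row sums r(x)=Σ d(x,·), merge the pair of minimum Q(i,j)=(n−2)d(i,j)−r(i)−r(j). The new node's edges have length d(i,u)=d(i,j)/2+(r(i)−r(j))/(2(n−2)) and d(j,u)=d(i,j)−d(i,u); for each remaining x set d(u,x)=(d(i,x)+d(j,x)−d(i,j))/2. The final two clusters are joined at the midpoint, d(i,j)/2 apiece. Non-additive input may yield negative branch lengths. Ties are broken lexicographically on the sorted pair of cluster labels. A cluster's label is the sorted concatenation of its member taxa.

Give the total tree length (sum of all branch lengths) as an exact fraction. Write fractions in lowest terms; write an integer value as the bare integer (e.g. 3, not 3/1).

1251/16

iteration 1: select K,W (d=4, Q=-423); attach at lengths (107/12, -59/12); label the merged cluster KW
  updated: d(B,KW)=32, d(C,KW)=28, d(KW,L)=46, d(KW,O)=42, d(KW,R)=26, d(KW,U)=67/2
iteration 2: select C,R (d=8, Q=-316); attach at lengths (3/5, 37/5); label the merged cluster CR
  updated: d(B,CR)=27, d(CR,KW)=23, d(CR,L)=36, d(CR,O)=65/2, d(CR,U)=63/2
iteration 3: select CR,KW (d=23, Q=-469/2); attach at lengths (131/16, 237/16); label the merged cluster CKRW
  updated: d(B,CKRW)=18, d(CKRW,L)=59/2, d(CKRW,O)=103/4, d(CKRW,U)=21
iteration 4: select L,U (d=3, Q=-265/2); attach at lengths (-19/12, 55/12); label the merged cluster LU
  updated: d(B,LU)=37/2, d(CKRW,LU)=95/4, d(LU,O)=21
iteration 5: select B,O (d=15, Q=-333/4); attach at lengths (79/16, 161/16); label the merged cluster BO
  updated: d(BO,CKRW)=115/8, d(BO,LU)=49/4
iteration 6: select BO,CKRW (d=115/8, Q=-403/8); attach at lengths (23/16, 207/16); label the merged cluster BCKORW
  updated: d(BCKORW,LU)=173/16
iteration 7: select BCKORW,LU (d=173/16); attach at lengths (173/32, 173/32); label the merged cluster BCKLORUW
final tree: (((B:79/16,O:161/16):23/16,((C:3/5,R:37/5):131/16,(K:107/12,W:-59/12):237/16):207/16):173/32,(L:-19/12,U:55/12):173/32)
total length: 1251/16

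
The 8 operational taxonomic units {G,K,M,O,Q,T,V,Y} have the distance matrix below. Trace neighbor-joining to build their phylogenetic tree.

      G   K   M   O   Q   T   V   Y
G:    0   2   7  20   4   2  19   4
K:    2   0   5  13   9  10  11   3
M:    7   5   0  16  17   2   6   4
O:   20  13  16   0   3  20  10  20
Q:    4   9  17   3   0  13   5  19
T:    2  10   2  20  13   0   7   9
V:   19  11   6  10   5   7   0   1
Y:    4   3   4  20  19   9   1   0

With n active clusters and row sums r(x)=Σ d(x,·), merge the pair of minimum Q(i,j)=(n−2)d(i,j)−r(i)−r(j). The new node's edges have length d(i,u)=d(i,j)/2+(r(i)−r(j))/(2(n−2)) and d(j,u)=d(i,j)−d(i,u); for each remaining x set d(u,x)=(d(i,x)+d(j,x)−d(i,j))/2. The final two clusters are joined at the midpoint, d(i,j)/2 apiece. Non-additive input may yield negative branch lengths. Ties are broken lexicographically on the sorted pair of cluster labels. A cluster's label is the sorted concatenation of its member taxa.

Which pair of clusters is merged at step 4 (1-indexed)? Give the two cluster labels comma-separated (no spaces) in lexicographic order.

1. join O+Q (d=3, Q=-154) ⇒ OQ; edges |O|=25/6, |Q|=-7/6
  updated: d(G,OQ)=21/2, d(K,OQ)=19/2, d(M,OQ)=15, d(OQ,T)=15, d(OQ,V)=6, d(OQ,Y)=18
2. join OQ+V (d=6, Q=-94) ⇒ OQV; edges |OQ|=27/5, |V|=3/5
  updated: d(G,OQV)=47/4, d(K,OQV)=29/4, d(M,OQV)=15/2, d(OQV,T)=8, d(OQV,Y)=13/2
3. join G+T (d=2, Q=-199/4) ⇒ GT; edges |G|=15/32, |T|=49/32
  updated: d(GT,K)=5, d(GT,M)=7/2, d(GT,OQV)=71/8, d(GT,Y)=11/2
4. join GT+M (d=7/2, Q=-259/8) ⇒ GMT; edges |GT|=107/48, |M|=61/48
  updated: d(GMT,K)=13/4, d(GMT,OQV)=103/16, d(GMT,Y)=3
5. join GMT+OQV (d=103/16, Q=-20) ⇒ GMOQTV; edges |GMT|=43/32, |OQV|=163/32
  updated: d(GMOQTV,K)=65/32, d(GMOQTV,Y)=49/32
6. join GMOQTV+K (d=65/32, Q=-105/16) ⇒ GKMOQTV; edges |GMOQTV|=9/32, |K|=7/4
  updated: d(GKMOQTV,Y)=5/4
7. join GKMOQTV+Y (d=5/4) ⇒ GKMOQTVY; edges |GKMOQTV|=5/8, |Y|=5/8
final tree: (((((G:15/32,T:49/32):107/48,M:61/48):43/32,((O:25/6,Q:-7/6):27/5,V:3/5):163/32):9/32,K:7/4):5/8,Y:5/8)
total length: 775/32

GT,M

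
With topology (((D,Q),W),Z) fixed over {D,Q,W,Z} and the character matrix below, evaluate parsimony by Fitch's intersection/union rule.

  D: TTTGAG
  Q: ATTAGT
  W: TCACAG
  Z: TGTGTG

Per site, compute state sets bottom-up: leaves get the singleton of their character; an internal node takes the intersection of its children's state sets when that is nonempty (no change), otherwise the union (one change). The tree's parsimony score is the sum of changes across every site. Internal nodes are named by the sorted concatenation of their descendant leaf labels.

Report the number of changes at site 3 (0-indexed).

2

[col 0] DQ: children D:{T}, Q:{A} ∪→ {A,T}; cost 1
[col 0] DQW: children DQ:{A,T}, W:{T} ∩→ {T}; cost 0
[col 0] DQWZ: children DQW:{T}, Z:{T} ∩→ {T}; cost 0
[col 1] DQ: children D:{T}, Q:{T} ∩→ {T}; cost 0
[col 1] DQW: children DQ:{T}, W:{C} ∪→ {C,T}; cost 1
[col 1] DQWZ: children DQW:{C,T}, Z:{G} ∪→ {C,G,T}; cost 1
[col 2] DQ: children D:{T}, Q:{T} ∩→ {T}; cost 0
[col 2] DQW: children DQ:{T}, W:{A} ∪→ {A,T}; cost 1
[col 2] DQWZ: children DQW:{A,T}, Z:{T} ∩→ {T}; cost 0
[col 3] DQ: children D:{G}, Q:{A} ∪→ {A,G}; cost 1
[col 3] DQW: children DQ:{A,G}, W:{C} ∪→ {A,C,G}; cost 1
[col 3] DQWZ: children DQW:{A,C,G}, Z:{G} ∩→ {G}; cost 0
[col 4] DQ: children D:{A}, Q:{G} ∪→ {A,G}; cost 1
[col 4] DQW: children DQ:{A,G}, W:{A} ∩→ {A}; cost 0
[col 4] DQWZ: children DQW:{A}, Z:{T} ∪→ {A,T}; cost 1
[col 5] DQ: children D:{G}, Q:{T} ∪→ {G,T}; cost 1
[col 5] DQW: children DQ:{G,T}, W:{G} ∩→ {G}; cost 0
[col 5] DQWZ: children DQW:{G}, Z:{G} ∩→ {G}; cost 0
per-site changes: [1, 2, 1, 2, 2, 1]; total = 9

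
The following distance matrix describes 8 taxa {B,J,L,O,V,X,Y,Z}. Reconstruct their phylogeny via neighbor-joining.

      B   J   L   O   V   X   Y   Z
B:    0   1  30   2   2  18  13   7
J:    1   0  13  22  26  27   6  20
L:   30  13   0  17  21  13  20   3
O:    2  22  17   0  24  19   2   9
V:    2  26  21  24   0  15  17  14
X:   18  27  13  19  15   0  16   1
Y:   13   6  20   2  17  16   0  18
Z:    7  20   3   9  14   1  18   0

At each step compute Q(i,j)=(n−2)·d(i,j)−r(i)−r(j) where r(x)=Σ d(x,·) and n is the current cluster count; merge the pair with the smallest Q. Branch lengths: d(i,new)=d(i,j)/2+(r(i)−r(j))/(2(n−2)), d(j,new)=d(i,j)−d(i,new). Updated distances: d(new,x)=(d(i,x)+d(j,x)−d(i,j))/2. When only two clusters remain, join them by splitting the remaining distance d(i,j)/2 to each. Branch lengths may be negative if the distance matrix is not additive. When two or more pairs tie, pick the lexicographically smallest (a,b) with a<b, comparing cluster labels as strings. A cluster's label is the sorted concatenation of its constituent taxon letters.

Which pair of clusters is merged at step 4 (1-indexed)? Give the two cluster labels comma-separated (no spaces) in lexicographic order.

1. join B+J (d=1, Q=-182) ⇒ BJ; edges |B|=-3, |J|=4
  updated: d(BJ,L)=21, d(BJ,O)=23/2, d(BJ,V)=27/2, d(BJ,X)=22, d(BJ,Y)=9, d(BJ,Z)=13
2. join O+Y (d=2, Q=-309/2) ⇒ OY; edges |O|=21/20, |Y|=19/20
  updated: d(BJ,OY)=37/4, d(L,OY)=35/2, d(OY,V)=39/2, d(OY,X)=33/2, d(OY,Z)=25/2
3. join BJ+OY (d=37/4, Q=-117) ⇒ BJOY; edges |BJ|=81/16, |OY|=67/16
  updated: d(BJOY,L)=117/8, d(BJOY,V)=95/8, d(BJOY,X)=117/8, d(BJOY,Z)=65/8
4. join BJOY+V (d=95/8, Q=-151/2) ⇒ BJOVY; edges |BJOY|=23/6, |V|=193/24
  updated: d(BJOVY,L)=95/8, d(BJOVY,X)=71/8, d(BJOVY,Z)=41/8
5. join BJOVY+X (d=71/8, Q=-31) ⇒ BJOVXY; edges |BJOVY|=83/16, |X|=59/16
  updated: d(BJOVXY,L)=8, d(BJOVXY,Z)=-11/8
6. join BJOVXY+L (d=8, Q=-77/8) ⇒ BJLOVXY; edges |BJOVXY|=29/16, |L|=99/16
  updated: d(BJLOVXY,Z)=-51/16
7. join BJLOVXY+Z (d=-51/16) ⇒ BJLOVXYZ; edges |BJLOVXY|=-51/32, |Z|=-51/32
final tree: ((((((B:-3,J:4):81/16,(O:21/20,Y:19/20):67/16):23/6,V:193/24):83/16,X:59/16):29/16,L:99/16):-51/32,Z:-51/32)
total length: 605/16

BJOY,V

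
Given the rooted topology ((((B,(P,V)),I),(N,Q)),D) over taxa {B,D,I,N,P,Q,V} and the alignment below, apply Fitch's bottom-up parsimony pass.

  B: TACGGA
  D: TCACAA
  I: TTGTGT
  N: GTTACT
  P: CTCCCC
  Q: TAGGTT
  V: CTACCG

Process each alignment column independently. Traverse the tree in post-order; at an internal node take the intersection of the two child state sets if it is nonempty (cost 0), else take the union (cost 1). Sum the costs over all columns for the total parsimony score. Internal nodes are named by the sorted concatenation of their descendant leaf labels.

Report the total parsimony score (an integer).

[col 0] PV: children P:{C}, V:{C} ∩→ {C}; cost 0
[col 0] BPV: children B:{T}, PV:{C} ∪→ {C,T}; cost 1
[col 0] BIPV: children BPV:{C,T}, I:{T} ∩→ {T}; cost 0
[col 0] NQ: children N:{G}, Q:{T} ∪→ {G,T}; cost 1
[col 0] BINPQV: children BIPV:{T}, NQ:{G,T} ∩→ {T}; cost 0
[col 0] BDINPQV: children BINPQV:{T}, D:{T} ∩→ {T}; cost 0
[col 1] PV: children P:{T}, V:{T} ∩→ {T}; cost 0
[col 1] BPV: children B:{A}, PV:{T} ∪→ {A,T}; cost 1
[col 1] BIPV: children BPV:{A,T}, I:{T} ∩→ {T}; cost 0
[col 1] NQ: children N:{T}, Q:{A} ∪→ {A,T}; cost 1
[col 1] BINPQV: children BIPV:{T}, NQ:{A,T} ∩→ {T}; cost 0
[col 1] BDINPQV: children BINPQV:{T}, D:{C} ∪→ {C,T}; cost 1
[col 2] PV: children P:{C}, V:{A} ∪→ {A,C}; cost 1
[col 2] BPV: children B:{C}, PV:{A,C} ∩→ {C}; cost 0
[col 2] BIPV: children BPV:{C}, I:{G} ∪→ {C,G}; cost 1
[col 2] NQ: children N:{T}, Q:{G} ∪→ {G,T}; cost 1
[col 2] BINPQV: children BIPV:{C,G}, NQ:{G,T} ∩→ {G}; cost 0
[col 2] BDINPQV: children BINPQV:{G}, D:{A} ∪→ {A,G}; cost 1
[col 3] PV: children P:{C}, V:{C} ∩→ {C}; cost 0
[col 3] BPV: children B:{G}, PV:{C} ∪→ {C,G}; cost 1
[col 3] BIPV: children BPV:{C,G}, I:{T} ∪→ {C,G,T}; cost 1
[col 3] NQ: children N:{A}, Q:{G} ∪→ {A,G}; cost 1
[col 3] BINPQV: children BIPV:{C,G,T}, NQ:{A,G} ∩→ {G}; cost 0
[col 3] BDINPQV: children BINPQV:{G}, D:{C} ∪→ {C,G}; cost 1
[col 4] PV: children P:{C}, V:{C} ∩→ {C}; cost 0
[col 4] BPV: children B:{G}, PV:{C} ∪→ {C,G}; cost 1
[col 4] BIPV: children BPV:{C,G}, I:{G} ∩→ {G}; cost 0
[col 4] NQ: children N:{C}, Q:{T} ∪→ {C,T}; cost 1
[col 4] BINPQV: children BIPV:{G}, NQ:{C,T} ∪→ {C,G,T}; cost 1
[col 4] BDINPQV: children BINPQV:{C,G,T}, D:{A} ∪→ {A,C,G,T}; cost 1
[col 5] PV: children P:{C}, V:{G} ∪→ {C,G}; cost 1
[col 5] BPV: children B:{A}, PV:{C,G} ∪→ {A,C,G}; cost 1
[col 5] BIPV: children BPV:{A,C,G}, I:{T} ∪→ {A,C,G,T}; cost 1
[col 5] NQ: children N:{T}, Q:{T} ∩→ {T}; cost 0
[col 5] BINPQV: children BIPV:{A,C,G,T}, NQ:{T} ∩→ {T}; cost 0
[col 5] BDINPQV: children BINPQV:{T}, D:{A} ∪→ {A,T}; cost 1
per-site changes: [2, 3, 4, 4, 4, 4]; total = 21

21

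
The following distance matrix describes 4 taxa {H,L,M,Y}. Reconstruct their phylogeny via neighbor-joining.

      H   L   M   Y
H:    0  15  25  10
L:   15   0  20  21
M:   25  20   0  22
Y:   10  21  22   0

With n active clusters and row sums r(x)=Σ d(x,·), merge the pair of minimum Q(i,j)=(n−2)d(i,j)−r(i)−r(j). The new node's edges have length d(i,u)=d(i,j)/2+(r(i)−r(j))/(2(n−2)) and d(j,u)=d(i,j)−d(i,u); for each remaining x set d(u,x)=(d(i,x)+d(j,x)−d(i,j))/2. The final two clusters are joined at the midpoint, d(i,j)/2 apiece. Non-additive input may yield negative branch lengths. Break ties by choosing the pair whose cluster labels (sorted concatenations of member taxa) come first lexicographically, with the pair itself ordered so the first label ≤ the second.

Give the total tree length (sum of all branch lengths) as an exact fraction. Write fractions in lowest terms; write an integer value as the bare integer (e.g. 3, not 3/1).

1. join H+Y (d=10, Q=-83) ⇒ HY; edges |H|=17/4, |Y|=23/4
  updated: d(HY,L)=13, d(HY,M)=37/2
2. join HY+L (d=13, Q=-103/2) ⇒ HLY; edges |HY|=23/4, |L|=29/4
  updated: d(HLY,M)=51/4
3. join HLY+M (d=51/4) ⇒ HLMY; edges |HLY|=51/8, |M|=51/8
final tree: (((H:17/4,Y:23/4):23/4,L:29/4):51/8,M:51/8)
total length: 143/4

143/4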